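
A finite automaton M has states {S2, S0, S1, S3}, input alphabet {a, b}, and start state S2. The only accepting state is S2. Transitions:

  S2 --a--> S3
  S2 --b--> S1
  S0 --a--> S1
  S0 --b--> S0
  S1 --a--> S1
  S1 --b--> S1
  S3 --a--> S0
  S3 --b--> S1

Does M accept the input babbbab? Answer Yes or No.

No

S2 → S1 → S1 → S1 → S1 → S1 → S1 → S1
End state S1 is not accepting.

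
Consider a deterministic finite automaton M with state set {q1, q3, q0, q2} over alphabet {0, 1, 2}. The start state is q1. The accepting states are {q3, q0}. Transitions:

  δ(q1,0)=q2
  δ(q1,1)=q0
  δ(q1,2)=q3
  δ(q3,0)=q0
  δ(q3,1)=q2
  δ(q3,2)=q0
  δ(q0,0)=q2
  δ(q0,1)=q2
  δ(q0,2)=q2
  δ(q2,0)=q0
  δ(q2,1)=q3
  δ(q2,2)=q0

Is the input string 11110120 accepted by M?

No

q1 → q0 → q2 → q3 → q2 → q0 → q2 → q0 → q2
End state q2 is not accepting.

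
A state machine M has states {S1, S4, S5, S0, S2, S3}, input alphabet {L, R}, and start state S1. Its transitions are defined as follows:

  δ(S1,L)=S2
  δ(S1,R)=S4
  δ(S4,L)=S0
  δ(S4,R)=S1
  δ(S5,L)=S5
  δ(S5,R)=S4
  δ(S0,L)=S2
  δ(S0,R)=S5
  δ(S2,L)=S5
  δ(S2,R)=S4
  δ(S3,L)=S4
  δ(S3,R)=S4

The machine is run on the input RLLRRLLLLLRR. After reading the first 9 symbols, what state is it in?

S5

Trace: S1 -R-> S4 -L-> S0 -L-> S2 -R-> S4 -R-> S1 -L-> S2 -L-> S5 -L-> S5 -L-> S5
After 9 symbols: S5.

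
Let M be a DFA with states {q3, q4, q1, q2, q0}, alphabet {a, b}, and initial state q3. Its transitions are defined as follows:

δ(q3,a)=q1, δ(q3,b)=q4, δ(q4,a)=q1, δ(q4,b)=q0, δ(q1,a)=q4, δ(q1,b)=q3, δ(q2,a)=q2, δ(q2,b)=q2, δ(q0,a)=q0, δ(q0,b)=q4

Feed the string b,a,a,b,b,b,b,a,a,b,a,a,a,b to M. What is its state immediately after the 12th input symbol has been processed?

q0

Trace: q3 -b-> q4 -a-> q1 -a-> q4 -b-> q0 -b-> q4 -b-> q0 -b-> q4 -a-> q1 -a-> q4 -b-> q0 -a-> q0 -a-> q0
After 12 symbols: q0.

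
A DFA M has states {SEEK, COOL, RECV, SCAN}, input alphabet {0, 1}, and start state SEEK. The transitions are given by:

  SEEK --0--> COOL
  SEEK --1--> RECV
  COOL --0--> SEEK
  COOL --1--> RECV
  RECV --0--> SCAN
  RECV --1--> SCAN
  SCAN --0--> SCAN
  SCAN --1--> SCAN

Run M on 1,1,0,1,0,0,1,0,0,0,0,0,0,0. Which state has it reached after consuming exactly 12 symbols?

start at SEEK
read '1': SEEK → RECV
read '1': RECV → SCAN
read '0': SCAN → SCAN
read '1': SCAN → SCAN
read '0': SCAN → SCAN
read '0': SCAN → SCAN
read '1': SCAN → SCAN
read '0': SCAN → SCAN
read '0': SCAN → SCAN
read '0': SCAN → SCAN
read '0': SCAN → SCAN
read '0': SCAN → SCAN
After 12 symbols: SCAN.

SCAN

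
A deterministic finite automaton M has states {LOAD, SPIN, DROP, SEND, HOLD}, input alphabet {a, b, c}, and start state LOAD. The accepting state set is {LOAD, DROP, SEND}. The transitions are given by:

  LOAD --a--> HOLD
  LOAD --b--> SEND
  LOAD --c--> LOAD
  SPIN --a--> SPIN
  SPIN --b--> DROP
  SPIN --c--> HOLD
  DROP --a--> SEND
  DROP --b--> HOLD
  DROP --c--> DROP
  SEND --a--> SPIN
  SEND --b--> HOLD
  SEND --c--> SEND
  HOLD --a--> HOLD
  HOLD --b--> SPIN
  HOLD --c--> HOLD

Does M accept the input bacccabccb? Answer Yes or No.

No

Trace: LOAD -b-> SEND -a-> SPIN -c-> HOLD -c-> HOLD -c-> HOLD -a-> HOLD -b-> SPIN -c-> HOLD -c-> HOLD -b-> SPIN
End state SPIN is not accepting.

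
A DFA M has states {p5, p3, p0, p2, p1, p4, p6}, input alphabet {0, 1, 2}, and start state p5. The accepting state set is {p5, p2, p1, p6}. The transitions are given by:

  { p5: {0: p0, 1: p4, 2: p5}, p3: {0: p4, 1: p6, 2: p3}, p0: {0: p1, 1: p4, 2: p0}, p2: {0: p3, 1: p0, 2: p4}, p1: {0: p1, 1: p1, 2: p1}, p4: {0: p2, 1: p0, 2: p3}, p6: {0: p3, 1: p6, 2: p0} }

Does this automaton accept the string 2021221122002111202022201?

p5 → p5 → p0 → p0 → p4 → p3 → p3 → p6 → p6 → p0 → p0 → p1 → p1 → p1 → p1 → p1 → p1 → p1 → p1 → p1 → p1 → p1 → p1 → p1 → p1 → p1
End state p1 is accepting.

Yes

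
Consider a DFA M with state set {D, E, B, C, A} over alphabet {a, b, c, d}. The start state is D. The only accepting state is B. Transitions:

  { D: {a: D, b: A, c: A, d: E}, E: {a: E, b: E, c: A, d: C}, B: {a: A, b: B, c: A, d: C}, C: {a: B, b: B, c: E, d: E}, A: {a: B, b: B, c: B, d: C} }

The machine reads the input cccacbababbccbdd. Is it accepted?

No

start at D
read 'c': D → A
read 'c': A → B
read 'c': B → A
read 'a': A → B
read 'c': B → A
read 'b': A → B
read 'a': B → A
read 'b': A → B
read 'a': B → A
read 'b': A → B
read 'b': B → B
read 'c': B → A
read 'c': A → B
read 'b': B → B
read 'd': B → C
read 'd': C → E
End state E is not accepting.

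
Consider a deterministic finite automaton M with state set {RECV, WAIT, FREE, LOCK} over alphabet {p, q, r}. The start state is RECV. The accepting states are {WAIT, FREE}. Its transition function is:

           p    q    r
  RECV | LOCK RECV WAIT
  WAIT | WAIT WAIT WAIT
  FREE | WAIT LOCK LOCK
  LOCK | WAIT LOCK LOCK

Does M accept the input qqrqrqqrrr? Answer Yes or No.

Yes

RECV → RECV → RECV → WAIT → WAIT → WAIT → WAIT → WAIT → WAIT → WAIT → WAIT
End state WAIT is accepting.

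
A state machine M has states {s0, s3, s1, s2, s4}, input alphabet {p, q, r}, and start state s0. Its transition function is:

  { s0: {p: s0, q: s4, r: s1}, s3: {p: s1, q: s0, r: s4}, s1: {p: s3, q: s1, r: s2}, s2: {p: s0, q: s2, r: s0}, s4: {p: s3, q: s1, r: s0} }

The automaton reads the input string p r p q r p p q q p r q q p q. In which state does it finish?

s0 → s0 → s1 → s3 → s0 → s1 → s3 → s1 → s1 → s1 → s3 → s4 → s1 → s1 → s3 → s0

s0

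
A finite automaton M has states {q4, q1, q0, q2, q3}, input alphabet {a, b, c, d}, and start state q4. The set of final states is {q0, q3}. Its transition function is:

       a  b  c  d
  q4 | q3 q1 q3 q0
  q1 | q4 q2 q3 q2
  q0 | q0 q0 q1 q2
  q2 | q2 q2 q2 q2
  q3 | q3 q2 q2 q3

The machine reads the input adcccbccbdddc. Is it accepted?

No

q4 → q3 → q3 → q2 → q2 → q2 → q2 → q2 → q2 → q2 → q2 → q2 → q2 → q2
End state q2 is not accepting.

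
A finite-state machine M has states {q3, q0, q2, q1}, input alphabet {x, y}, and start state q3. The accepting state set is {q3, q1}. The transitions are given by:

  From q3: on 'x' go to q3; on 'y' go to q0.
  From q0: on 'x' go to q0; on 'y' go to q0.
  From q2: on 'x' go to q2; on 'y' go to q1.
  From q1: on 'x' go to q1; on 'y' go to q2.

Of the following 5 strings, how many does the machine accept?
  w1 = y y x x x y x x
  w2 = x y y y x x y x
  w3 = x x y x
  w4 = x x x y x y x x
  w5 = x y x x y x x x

0

w1: Trace: q3 -y-> q0 -y-> q0 -x-> q0 -x-> q0 -x-> q0 -y-> q0 -x-> q0 -x-> q0  → end q0, rejected
w2: Trace: q3 -x-> q3 -y-> q0 -y-> q0 -y-> q0 -x-> q0 -x-> q0 -y-> q0 -x-> q0  → end q0, rejected
w3: Trace: q3 -x-> q3 -x-> q3 -y-> q0 -x-> q0  → end q0, rejected
w4: Trace: q3 -x-> q3 -x-> q3 -x-> q3 -y-> q0 -x-> q0 -y-> q0 -x-> q0 -x-> q0  → end q0, rejected
w5: Trace: q3 -x-> q3 -y-> q0 -x-> q0 -x-> q0 -y-> q0 -x-> q0 -x-> q0 -x-> q0  → end q0, rejected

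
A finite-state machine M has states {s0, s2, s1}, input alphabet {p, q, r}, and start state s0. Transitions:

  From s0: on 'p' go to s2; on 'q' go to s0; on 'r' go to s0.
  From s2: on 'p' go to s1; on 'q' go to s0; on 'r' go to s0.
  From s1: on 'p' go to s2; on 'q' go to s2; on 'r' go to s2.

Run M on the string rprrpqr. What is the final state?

s0

s0 → s0 → s2 → s0 → s0 → s2 → s0 → s0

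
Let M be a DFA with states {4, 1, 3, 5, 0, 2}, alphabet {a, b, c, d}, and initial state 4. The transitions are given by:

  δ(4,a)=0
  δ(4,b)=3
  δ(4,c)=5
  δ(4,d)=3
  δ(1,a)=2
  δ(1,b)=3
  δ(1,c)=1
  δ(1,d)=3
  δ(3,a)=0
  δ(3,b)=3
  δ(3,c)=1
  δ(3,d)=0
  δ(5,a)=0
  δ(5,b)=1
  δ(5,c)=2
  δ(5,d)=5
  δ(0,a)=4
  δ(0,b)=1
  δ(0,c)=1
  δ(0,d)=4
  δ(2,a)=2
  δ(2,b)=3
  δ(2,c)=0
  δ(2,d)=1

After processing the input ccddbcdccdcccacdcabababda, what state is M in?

4 → 5 → 2 → 1 → 3 → 3 → 1 → 3 → 1 → 1 → 3 → 1 → 1 → 1 → 2 → 0 → 4 → 5 → 0 → 1 → 2 → 3 → 0 → 1 → 3 → 0

0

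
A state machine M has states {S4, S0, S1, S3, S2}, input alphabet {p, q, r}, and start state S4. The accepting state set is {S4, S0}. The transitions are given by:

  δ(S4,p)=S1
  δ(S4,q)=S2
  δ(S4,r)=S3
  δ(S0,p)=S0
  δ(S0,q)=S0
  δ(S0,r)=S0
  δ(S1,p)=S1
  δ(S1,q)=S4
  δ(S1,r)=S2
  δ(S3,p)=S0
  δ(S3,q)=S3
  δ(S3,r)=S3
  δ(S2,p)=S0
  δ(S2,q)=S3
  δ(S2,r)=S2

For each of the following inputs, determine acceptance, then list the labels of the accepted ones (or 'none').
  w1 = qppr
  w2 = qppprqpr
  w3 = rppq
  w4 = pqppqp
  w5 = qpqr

w1: Trace: S4 -q-> S2 -p-> S0 -p-> S0 -r-> S0  → end S0, accepted
w2: Trace: S4 -q-> S2 -p-> S0 -p-> S0 -p-> S0 -r-> S0 -q-> S0 -p-> S0 -r-> S0  → end S0, accepted
w3: Trace: S4 -r-> S3 -p-> S0 -p-> S0 -q-> S0  → end S0, accepted
w4: Trace: S4 -p-> S1 -q-> S4 -p-> S1 -p-> S1 -q-> S4 -p-> S1  → end S1, rejected
w5: Trace: S4 -q-> S2 -p-> S0 -q-> S0 -r-> S0  → end S0, accepted

w1, w2, w3, w5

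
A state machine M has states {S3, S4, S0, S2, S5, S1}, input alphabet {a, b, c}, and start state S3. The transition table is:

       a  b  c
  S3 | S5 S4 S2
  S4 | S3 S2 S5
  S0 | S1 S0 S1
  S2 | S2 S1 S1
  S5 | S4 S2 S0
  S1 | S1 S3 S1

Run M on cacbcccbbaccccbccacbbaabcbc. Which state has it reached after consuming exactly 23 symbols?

S5

start at S3
read 'c': S3 → S2
read 'a': S2 → S2
read 'c': S2 → S1
read 'b': S1 → S3
read 'c': S3 → S2
read 'c': S2 → S1
read 'c': S1 → S1
read 'b': S1 → S3
read 'b': S3 → S4
read 'a': S4 → S3
read 'c': S3 → S2
read 'c': S2 → S1
read 'c': S1 → S1
read 'c': S1 → S1
read 'b': S1 → S3
read 'c': S3 → S2
read 'c': S2 → S1
read 'a': S1 → S1
read 'c': S1 → S1
read 'b': S1 → S3
read 'b': S3 → S4
read 'a': S4 → S3
read 'a': S3 → S5
After 23 symbols: S5.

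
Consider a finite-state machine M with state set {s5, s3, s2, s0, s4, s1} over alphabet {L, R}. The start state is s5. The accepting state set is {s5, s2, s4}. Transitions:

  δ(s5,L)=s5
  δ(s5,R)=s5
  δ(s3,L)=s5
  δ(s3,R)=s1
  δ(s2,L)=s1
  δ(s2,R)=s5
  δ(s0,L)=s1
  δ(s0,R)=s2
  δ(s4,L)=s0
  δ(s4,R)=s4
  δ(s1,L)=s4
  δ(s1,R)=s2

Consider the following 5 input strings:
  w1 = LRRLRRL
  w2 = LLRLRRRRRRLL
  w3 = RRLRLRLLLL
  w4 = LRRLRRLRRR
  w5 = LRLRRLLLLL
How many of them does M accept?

5

w1: Trace: s5 -L-> s5 -R-> s5 -R-> s5 -L-> s5 -R-> s5 -R-> s5 -L-> s5  → end s5, accepted
w2: Trace: s5 -L-> s5 -L-> s5 -R-> s5 -L-> s5 -R-> s5 -R-> s5 -R-> s5 -R-> s5 -R-> s5 -R-> s5 -L-> s5 -L-> s5  → end s5, accepted
w3: Trace: s5 -R-> s5 -R-> s5 -L-> s5 -R-> s5 -L-> s5 -R-> s5 -L-> s5 -L-> s5 -L-> s5 -L-> s5  → end s5, accepted
w4: Trace: s5 -L-> s5 -R-> s5 -R-> s5 -L-> s5 -R-> s5 -R-> s5 -L-> s5 -R-> s5 -R-> s5 -R-> s5  → end s5, accepted
w5: Trace: s5 -L-> s5 -R-> s5 -L-> s5 -R-> s5 -R-> s5 -L-> s5 -L-> s5 -L-> s5 -L-> s5 -L-> s5  → end s5, accepted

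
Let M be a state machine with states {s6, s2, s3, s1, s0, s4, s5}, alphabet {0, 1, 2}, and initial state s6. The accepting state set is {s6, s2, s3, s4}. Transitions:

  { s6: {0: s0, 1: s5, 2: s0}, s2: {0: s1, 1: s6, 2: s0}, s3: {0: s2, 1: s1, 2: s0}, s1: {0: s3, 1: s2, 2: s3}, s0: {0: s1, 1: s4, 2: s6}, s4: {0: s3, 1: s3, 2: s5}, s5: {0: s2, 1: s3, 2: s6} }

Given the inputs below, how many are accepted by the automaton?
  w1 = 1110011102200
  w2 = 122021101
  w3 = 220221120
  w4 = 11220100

2

w1: Trace: s6 -1-> s5 -1-> s3 -1-> s1 -0-> s3 -0-> s2 -1-> s6 -1-> s5 -1-> s3 -0-> s2 -2-> s0 -2-> s6 -0-> s0 -0-> s1  → end s1, rejected
w2: Trace: s6 -1-> s5 -2-> s6 -2-> s0 -0-> s1 -2-> s3 -1-> s1 -1-> s2 -0-> s1 -1-> s2  → end s2, accepted
w3: Trace: s6 -2-> s0 -2-> s6 -0-> s0 -2-> s6 -2-> s0 -1-> s4 -1-> s3 -2-> s0 -0-> s1  → end s1, rejected
w4: Trace: s6 -1-> s5 -1-> s3 -2-> s0 -2-> s6 -0-> s0 -1-> s4 -0-> s3 -0-> s2  → end s2, accepted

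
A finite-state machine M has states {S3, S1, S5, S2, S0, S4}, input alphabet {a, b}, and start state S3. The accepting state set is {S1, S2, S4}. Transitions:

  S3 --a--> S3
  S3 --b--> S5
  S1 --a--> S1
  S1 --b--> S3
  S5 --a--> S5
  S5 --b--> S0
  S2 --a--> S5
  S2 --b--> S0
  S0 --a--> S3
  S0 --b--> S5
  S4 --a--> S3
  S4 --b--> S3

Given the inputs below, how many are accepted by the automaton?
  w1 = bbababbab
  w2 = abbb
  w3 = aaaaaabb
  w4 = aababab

0

w1: Trace: S3 -b-> S5 -b-> S0 -a-> S3 -b-> S5 -a-> S5 -b-> S0 -b-> S5 -a-> S5 -b-> S0  → end S0, rejected
w2: Trace: S3 -a-> S3 -b-> S5 -b-> S0 -b-> S5  → end S5, rejected
w3: Trace: S3 -a-> S3 -a-> S3 -a-> S3 -a-> S3 -a-> S3 -a-> S3 -b-> S5 -b-> S0  → end S0, rejected
w4: Trace: S3 -a-> S3 -a-> S3 -b-> S5 -a-> S5 -b-> S0 -a-> S3 -b-> S5  → end S5, rejected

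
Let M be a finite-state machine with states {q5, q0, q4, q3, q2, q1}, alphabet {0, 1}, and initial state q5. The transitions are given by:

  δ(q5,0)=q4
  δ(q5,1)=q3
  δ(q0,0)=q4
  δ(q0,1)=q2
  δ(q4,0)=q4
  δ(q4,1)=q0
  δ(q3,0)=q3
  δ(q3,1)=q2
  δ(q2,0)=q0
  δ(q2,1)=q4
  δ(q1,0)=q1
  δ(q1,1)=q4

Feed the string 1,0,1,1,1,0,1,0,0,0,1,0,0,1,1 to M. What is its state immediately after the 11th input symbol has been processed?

q0

start at q5
read '1': q5 → q3
read '0': q3 → q3
read '1': q3 → q2
read '1': q2 → q4
read '1': q4 → q0
read '0': q0 → q4
read '1': q4 → q0
read '0': q0 → q4
read '0': q4 → q4
read '0': q4 → q4
read '1': q4 → q0
After 11 symbols: q0.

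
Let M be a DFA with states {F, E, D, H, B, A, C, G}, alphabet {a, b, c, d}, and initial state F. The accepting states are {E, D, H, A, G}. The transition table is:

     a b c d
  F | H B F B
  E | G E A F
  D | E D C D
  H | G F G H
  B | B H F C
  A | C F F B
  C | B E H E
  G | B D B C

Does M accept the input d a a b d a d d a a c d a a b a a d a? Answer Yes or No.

No

Trace: F -d-> B -a-> B -a-> B -b-> H -d-> H -a-> G -d-> C -d-> E -a-> G -a-> B -c-> F -d-> B -a-> B -a-> B -b-> H -a-> G -a-> B -d-> C -a-> B
End state B is not accepting.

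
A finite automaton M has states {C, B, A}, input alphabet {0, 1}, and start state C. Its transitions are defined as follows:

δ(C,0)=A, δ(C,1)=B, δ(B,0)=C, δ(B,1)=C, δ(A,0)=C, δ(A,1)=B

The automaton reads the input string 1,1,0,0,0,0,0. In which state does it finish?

A

Trace: C -1-> B -1-> C -0-> A -0-> C -0-> A -0-> C -0-> A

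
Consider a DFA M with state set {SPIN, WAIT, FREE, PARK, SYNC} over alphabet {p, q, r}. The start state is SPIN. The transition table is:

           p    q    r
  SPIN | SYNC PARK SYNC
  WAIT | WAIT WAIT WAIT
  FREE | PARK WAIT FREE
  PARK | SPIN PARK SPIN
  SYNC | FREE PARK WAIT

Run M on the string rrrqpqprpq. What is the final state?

SPIN → SYNC → WAIT → WAIT → WAIT → WAIT → WAIT → WAIT → WAIT → WAIT → WAIT

WAIT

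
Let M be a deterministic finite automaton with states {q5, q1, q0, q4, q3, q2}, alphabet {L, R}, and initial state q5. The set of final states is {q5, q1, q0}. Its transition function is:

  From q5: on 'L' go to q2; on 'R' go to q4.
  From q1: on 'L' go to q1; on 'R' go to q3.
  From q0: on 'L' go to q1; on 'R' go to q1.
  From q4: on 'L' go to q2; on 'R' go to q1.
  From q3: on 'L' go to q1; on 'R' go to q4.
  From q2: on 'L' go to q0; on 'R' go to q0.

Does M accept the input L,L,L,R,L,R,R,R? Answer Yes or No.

Yes

Trace: q5 -L-> q2 -L-> q0 -L-> q1 -R-> q3 -L-> q1 -R-> q3 -R-> q4 -R-> q1
End state q1 is accepting.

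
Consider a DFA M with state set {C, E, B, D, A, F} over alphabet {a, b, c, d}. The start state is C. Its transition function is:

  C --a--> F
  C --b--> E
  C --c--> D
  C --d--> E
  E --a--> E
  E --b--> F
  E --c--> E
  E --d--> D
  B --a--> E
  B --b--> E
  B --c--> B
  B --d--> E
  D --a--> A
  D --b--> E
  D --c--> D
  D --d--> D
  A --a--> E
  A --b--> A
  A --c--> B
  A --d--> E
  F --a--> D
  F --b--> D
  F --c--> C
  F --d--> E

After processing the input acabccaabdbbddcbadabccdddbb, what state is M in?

F

start at C
read 'a': C → F
read 'c': F → C
read 'a': C → F
read 'b': F → D
read 'c': D → D
read 'c': D → D
read 'a': D → A
read 'a': A → E
read 'b': E → F
read 'd': F → E
read 'b': E → F
read 'b': F → D
read 'd': D → D
read 'd': D → D
read 'c': D → D
read 'b': D → E
read 'a': E → E
read 'd': E → D
read 'a': D → A
read 'b': A → A
read 'c': A → B
read 'c': B → B
read 'd': B → E
read 'd': E → D
read 'd': D → D
read 'b': D → E
read 'b': E → F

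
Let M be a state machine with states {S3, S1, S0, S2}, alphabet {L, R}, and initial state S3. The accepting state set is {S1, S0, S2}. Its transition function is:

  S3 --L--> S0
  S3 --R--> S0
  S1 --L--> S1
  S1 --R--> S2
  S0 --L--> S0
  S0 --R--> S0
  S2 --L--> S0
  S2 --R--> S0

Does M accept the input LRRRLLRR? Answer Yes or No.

S3 → S0 → S0 → S0 → S0 → S0 → S0 → S0 → S0
End state S0 is accepting.

Yes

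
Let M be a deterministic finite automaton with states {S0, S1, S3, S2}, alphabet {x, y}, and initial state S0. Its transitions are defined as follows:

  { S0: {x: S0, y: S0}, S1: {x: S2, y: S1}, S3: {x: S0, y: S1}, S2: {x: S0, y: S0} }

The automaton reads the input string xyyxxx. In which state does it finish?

S0

Trace: S0 -x-> S0 -y-> S0 -y-> S0 -x-> S0 -x-> S0 -x-> S0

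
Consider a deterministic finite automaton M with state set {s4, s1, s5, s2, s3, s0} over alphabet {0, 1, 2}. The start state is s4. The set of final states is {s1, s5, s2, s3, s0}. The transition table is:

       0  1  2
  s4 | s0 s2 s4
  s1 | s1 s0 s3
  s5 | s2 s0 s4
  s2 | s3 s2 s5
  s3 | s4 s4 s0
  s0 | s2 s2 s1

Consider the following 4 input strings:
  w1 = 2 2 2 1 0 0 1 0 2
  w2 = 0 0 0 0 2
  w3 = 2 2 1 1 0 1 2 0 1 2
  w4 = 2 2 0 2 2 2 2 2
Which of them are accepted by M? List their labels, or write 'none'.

w1: s4 → s4 → s4 → s4 → s2 → s3 → s4 → s2 → s3 → s0  → end s0, accepted
w2: s4 → s0 → s2 → s3 → s4 → s4  → end s4, rejected
w3: s4 → s4 → s4 → s2 → s2 → s3 → s4 → s4 → s0 → s2 → s5  → end s5, accepted
w4: s4 → s4 → s4 → s0 → s1 → s3 → s0 → s1 → s3  → end s3, accepted

w1, w3, w4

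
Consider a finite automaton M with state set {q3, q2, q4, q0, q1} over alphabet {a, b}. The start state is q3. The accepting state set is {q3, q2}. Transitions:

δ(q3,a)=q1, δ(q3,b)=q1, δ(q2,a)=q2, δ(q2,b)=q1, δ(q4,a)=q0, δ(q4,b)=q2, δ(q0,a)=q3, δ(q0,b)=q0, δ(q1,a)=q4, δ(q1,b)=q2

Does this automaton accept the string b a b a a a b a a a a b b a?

start at q3
read 'b': q3 → q1
read 'a': q1 → q4
read 'b': q4 → q2
read 'a': q2 → q2
read 'a': q2 → q2
read 'a': q2 → q2
read 'b': q2 → q1
read 'a': q1 → q4
read 'a': q4 → q0
read 'a': q0 → q3
read 'a': q3 → q1
read 'b': q1 → q2
read 'b': q2 → q1
read 'a': q1 → q4
End state q4 is not accepting.

No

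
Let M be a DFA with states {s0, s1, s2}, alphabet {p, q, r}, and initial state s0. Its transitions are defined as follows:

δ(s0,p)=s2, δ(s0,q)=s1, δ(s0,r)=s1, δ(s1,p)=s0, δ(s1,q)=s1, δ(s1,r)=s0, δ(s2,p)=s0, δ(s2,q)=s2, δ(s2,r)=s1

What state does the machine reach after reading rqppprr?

start at s0
read 'r': s0 → s1
read 'q': s1 → s1
read 'p': s1 → s0
read 'p': s0 → s2
read 'p': s2 → s0
read 'r': s0 → s1
read 'r': s1 → s0

s0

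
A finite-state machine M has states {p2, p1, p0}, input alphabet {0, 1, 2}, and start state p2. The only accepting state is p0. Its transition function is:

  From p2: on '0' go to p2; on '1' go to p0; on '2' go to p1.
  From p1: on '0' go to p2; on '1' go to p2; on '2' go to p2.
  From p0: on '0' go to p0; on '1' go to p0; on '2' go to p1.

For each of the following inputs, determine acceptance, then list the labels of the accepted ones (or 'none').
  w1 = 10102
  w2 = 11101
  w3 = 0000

w2

w1: Trace: p2 -1-> p0 -0-> p0 -1-> p0 -0-> p0 -2-> p1  → end p1, rejected
w2: Trace: p2 -1-> p0 -1-> p0 -1-> p0 -0-> p0 -1-> p0  → end p0, accepted
w3: Trace: p2 -0-> p2 -0-> p2 -0-> p2 -0-> p2  → end p2, rejected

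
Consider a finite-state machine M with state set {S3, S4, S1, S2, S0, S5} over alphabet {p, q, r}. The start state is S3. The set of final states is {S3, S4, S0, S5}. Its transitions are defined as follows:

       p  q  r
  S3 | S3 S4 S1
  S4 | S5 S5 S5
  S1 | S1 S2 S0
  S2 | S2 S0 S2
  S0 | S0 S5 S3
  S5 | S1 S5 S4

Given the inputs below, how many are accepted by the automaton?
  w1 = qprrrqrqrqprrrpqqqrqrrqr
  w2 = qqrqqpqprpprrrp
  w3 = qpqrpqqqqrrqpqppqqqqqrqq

w1: S3 → S4 → S5 → S4 → S5 → S4 → S5 → S4 → S5 → S4 → S5 → S1 → S0 → S3 → S1 → S1 → S2 → S0 → S5 → S4 → S5 → S4 → S5 → S5 → S4  → end S4, accepted
w2: S3 → S4 → S5 → S4 → S5 → S5 → S1 → S2 → S2 → S2 → S2 → S2 → S2 → S2 → S2 → S2  → end S2, rejected
w3: S3 → S4 → S5 → S5 → S4 → S5 → S5 → S5 → S5 → S5 → S4 → S5 → S5 → S1 → S2 → S2 → S2 → S0 → S5 → S5 → S5 → S5 → S4 → S5 → S5  → end S5, accepted

2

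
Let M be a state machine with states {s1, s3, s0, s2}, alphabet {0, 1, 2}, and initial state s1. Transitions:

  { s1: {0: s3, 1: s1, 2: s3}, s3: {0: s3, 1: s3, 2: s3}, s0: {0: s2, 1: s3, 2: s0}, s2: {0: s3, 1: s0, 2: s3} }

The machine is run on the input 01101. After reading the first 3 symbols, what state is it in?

s3

s1 → s3 → s3 → s3
After 3 symbols: s3.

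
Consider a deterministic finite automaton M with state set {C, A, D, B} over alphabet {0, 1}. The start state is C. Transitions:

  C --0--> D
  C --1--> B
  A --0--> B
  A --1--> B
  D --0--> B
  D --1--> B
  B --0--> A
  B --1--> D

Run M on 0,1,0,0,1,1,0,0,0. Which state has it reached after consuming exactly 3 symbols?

A

C → D → B → A
After 3 symbols: A.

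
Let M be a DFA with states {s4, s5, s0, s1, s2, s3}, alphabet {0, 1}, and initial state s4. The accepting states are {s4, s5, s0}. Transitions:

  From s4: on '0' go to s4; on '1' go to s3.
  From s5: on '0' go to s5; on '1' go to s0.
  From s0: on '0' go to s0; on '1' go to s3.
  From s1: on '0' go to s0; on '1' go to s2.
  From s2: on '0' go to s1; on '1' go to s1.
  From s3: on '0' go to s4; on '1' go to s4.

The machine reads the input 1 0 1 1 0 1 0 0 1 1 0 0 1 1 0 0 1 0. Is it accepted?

Yes

Trace: s4 -1-> s3 -0-> s4 -1-> s3 -1-> s4 -0-> s4 -1-> s3 -0-> s4 -0-> s4 -1-> s3 -1-> s4 -0-> s4 -0-> s4 -1-> s3 -1-> s4 -0-> s4 -0-> s4 -1-> s3 -0-> s4
End state s4 is accepting.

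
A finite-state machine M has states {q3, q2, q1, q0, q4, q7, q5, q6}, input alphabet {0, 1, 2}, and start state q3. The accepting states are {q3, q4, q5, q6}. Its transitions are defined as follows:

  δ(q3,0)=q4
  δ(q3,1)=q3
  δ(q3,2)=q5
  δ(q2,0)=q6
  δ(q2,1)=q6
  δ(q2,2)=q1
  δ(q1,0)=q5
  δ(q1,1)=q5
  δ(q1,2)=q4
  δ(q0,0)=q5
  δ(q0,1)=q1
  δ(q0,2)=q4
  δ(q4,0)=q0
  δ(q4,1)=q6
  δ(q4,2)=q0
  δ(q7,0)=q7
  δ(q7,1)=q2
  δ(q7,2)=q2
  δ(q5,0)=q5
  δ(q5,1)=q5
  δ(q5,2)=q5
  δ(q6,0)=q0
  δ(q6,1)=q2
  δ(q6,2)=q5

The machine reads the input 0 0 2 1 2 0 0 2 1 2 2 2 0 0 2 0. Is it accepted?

start at q3
read '0': q3 → q4
read '0': q4 → q0
read '2': q0 → q4
read '1': q4 → q6
read '2': q6 → q5
read '0': q5 → q5
read '0': q5 → q5
read '2': q5 → q5
read '1': q5 → q5
read '2': q5 → q5
read '2': q5 → q5
read '2': q5 → q5
read '0': q5 → q5
read '0': q5 → q5
read '2': q5 → q5
read '0': q5 → q5
End state q5 is accepting.

Yes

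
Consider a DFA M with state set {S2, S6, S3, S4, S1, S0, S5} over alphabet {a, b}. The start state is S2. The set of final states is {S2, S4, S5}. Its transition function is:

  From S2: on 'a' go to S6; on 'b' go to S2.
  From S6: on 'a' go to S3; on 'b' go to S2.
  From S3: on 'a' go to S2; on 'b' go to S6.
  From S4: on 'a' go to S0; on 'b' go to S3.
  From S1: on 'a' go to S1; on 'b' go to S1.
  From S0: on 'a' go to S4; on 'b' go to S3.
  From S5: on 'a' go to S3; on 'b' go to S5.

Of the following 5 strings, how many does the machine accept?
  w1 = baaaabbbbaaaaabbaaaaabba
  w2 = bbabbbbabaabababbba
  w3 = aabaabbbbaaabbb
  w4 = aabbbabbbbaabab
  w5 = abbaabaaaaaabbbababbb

w1: S2 → S2 → S6 → S3 → S2 → S6 → S2 → S2 → S2 → S2 → S6 → S3 → S2 → S6 → S3 → S6 → S2 → S6 → S3 → S2 → S6 → S3 → S6 → S2 → S6  → end S6, rejected
w2: S2 → S2 → S2 → S6 → S2 → S2 → S2 → S2 → S6 → S2 → S6 → S3 → S6 → S3 → S6 → S3 → S6 → S2 → S2 → S6  → end S6, rejected
w3: S2 → S6 → S3 → S6 → S3 → S2 → S2 → S2 → S2 → S2 → S6 → S3 → S2 → S2 → S2 → S2  → end S2, accepted
w4: S2 → S6 → S3 → S6 → S2 → S2 → S6 → S2 → S2 → S2 → S2 → S6 → S3 → S6 → S3 → S6  → end S6, rejected
w5: S2 → S6 → S2 → S2 → S6 → S3 → S6 → S3 → S2 → S6 → S3 → S2 → S6 → S2 → S2 → S2 → S6 → S2 → S6 → S2 → S2 → S2  → end S2, accepted

2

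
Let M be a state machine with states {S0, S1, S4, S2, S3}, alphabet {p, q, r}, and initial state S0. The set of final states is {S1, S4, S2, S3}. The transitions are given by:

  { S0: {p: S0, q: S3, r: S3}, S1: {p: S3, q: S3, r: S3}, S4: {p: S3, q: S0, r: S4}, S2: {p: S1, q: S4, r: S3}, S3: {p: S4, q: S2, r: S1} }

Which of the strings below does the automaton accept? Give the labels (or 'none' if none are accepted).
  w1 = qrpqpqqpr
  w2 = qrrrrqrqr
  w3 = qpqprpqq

w1:
  start at S0
  read 'q': S0 → S3
  read 'r': S3 → S1
  read 'p': S1 → S3
  read 'q': S3 → S2
  read 'p': S2 → S1
  read 'q': S1 → S3
  read 'q': S3 → S2
  read 'p': S2 → S1
  read 'r': S1 → S3
  end S3, accepted
w2:
  start at S0
  read 'q': S0 → S3
  read 'r': S3 → S1
  read 'r': S1 → S3
  read 'r': S3 → S1
  read 'r': S1 → S3
  read 'q': S3 → S2
  read 'r': S2 → S3
  read 'q': S3 → S2
  read 'r': S2 → S3
  end S3, accepted
w3:
  start at S0
  read 'q': S0 → S3
  read 'p': S3 → S4
  read 'q': S4 → S0
  read 'p': S0 → S0
  read 'r': S0 → S3
  read 'p': S3 → S4
  read 'q': S4 → S0
  read 'q': S0 → S3
  end S3, accepted

w1, w2, w3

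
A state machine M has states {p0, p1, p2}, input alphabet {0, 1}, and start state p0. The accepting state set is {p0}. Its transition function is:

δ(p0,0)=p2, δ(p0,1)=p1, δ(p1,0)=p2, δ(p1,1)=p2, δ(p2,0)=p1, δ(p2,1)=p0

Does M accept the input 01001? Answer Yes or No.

Trace: p0 -0-> p2 -1-> p0 -0-> p2 -0-> p1 -1-> p2
End state p2 is not accepting.

No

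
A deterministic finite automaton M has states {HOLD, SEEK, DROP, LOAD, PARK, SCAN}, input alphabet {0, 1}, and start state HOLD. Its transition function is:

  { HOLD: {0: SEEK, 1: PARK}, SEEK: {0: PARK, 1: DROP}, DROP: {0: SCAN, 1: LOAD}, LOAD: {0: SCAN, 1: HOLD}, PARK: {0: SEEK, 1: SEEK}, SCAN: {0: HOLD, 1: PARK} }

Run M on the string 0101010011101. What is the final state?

PARK

Trace: HOLD -0-> SEEK -1-> DROP -0-> SCAN -1-> PARK -0-> SEEK -1-> DROP -0-> SCAN -0-> HOLD -1-> PARK -1-> SEEK -1-> DROP -0-> SCAN -1-> PARK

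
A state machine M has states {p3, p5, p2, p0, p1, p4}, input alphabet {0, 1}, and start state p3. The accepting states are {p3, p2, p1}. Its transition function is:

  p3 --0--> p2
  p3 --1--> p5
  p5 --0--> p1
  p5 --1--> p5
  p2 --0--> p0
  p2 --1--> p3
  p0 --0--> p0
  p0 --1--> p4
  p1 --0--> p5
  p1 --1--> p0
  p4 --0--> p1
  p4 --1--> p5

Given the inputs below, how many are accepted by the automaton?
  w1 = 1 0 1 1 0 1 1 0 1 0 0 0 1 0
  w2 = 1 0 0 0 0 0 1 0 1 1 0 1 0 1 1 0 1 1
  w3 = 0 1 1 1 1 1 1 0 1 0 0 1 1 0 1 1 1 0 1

w1: p3 → p5 → p1 → p0 → p4 → p1 → p0 → p4 → p1 → p0 → p0 → p0 → p0 → p4 → p1  → end p1, accepted
w2: p3 → p5 → p1 → p5 → p1 → p5 → p1 → p0 → p0 → p4 → p5 → p1 → p0 → p0 → p4 → p5 → p1 → p0 → p4  → end p4, rejected
w3: p3 → p2 → p3 → p5 → p5 → p5 → p5 → p5 → p1 → p0 → p0 → p0 → p4 → p5 → p1 → p0 → p4 → p5 → p1 → p0  → end p0, rejected

1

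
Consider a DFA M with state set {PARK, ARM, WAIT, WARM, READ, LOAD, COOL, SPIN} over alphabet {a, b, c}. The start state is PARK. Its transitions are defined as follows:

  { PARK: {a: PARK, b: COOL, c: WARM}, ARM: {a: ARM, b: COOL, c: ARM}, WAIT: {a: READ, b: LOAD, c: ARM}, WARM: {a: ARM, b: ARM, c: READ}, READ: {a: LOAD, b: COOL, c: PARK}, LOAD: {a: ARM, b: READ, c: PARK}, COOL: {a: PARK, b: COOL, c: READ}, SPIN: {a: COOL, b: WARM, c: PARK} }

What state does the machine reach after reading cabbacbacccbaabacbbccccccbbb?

COOL

PARK → WARM → ARM → COOL → COOL → PARK → WARM → ARM → ARM → ARM → ARM → ARM → COOL → PARK → PARK → COOL → PARK → WARM → ARM → COOL → READ → PARK → WARM → READ → PARK → WARM → ARM → COOL → COOL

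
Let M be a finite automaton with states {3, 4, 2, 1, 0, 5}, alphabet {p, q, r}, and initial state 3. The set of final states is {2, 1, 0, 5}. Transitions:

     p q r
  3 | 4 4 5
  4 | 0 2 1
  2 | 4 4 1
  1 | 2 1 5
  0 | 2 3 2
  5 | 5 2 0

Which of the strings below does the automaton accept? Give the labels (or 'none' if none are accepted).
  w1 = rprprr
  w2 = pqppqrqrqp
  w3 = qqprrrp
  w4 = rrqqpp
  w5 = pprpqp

w1, w2, w3, w4

w1: Trace: 3 -r-> 5 -p-> 5 -r-> 0 -p-> 2 -r-> 1 -r-> 5  → end 5, accepted
w2: Trace: 3 -p-> 4 -q-> 2 -p-> 4 -p-> 0 -q-> 3 -r-> 5 -q-> 2 -r-> 1 -q-> 1 -p-> 2  → end 2, accepted
w3: Trace: 3 -q-> 4 -q-> 2 -p-> 4 -r-> 1 -r-> 5 -r-> 0 -p-> 2  → end 2, accepted
w4: Trace: 3 -r-> 5 -r-> 0 -q-> 3 -q-> 4 -p-> 0 -p-> 2  → end 2, accepted
w5: Trace: 3 -p-> 4 -p-> 0 -r-> 2 -p-> 4 -q-> 2 -p-> 4  → end 4, rejected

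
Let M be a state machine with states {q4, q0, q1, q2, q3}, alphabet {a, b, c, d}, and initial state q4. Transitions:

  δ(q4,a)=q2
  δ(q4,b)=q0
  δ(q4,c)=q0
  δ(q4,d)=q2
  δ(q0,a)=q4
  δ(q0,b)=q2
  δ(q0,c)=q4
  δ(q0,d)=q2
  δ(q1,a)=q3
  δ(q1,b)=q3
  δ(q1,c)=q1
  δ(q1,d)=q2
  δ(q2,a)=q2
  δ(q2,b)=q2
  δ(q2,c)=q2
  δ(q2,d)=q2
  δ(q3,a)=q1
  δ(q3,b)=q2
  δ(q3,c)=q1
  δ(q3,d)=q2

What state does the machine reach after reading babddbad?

start at q4
read 'b': q4 → q0
read 'a': q0 → q4
read 'b': q4 → q0
read 'd': q0 → q2
read 'd': q2 → q2
read 'b': q2 → q2
read 'a': q2 → q2
read 'd': q2 → q2

q2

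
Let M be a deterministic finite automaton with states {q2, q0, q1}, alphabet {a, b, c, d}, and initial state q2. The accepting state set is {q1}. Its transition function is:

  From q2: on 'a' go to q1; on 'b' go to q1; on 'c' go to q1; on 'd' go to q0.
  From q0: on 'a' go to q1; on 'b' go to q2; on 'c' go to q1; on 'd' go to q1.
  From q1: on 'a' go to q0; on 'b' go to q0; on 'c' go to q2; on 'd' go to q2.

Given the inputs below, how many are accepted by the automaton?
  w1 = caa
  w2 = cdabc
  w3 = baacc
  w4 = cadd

w1:
  start at q2
  read 'c': q2 → q1
  read 'a': q1 → q0
  read 'a': q0 → q1
  end q1, accepted
w2:
  start at q2
  read 'c': q2 → q1
  read 'd': q1 → q2
  read 'a': q2 → q1
  read 'b': q1 → q0
  read 'c': q0 → q1
  end q1, accepted
w3:
  start at q2
  read 'b': q2 → q1
  read 'a': q1 → q0
  read 'a': q0 → q1
  read 'c': q1 → q2
  read 'c': q2 → q1
  end q1, accepted
w4:
  start at q2
  read 'c': q2 → q1
  read 'a': q1 → q0
  read 'd': q0 → q1
  read 'd': q1 → q2
  end q2, rejected

3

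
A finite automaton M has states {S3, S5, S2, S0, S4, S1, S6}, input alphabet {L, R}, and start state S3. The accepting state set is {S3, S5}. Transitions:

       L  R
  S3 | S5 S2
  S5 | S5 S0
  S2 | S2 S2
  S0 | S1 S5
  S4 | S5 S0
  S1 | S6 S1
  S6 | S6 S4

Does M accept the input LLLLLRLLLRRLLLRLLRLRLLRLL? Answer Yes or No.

start at S3
read 'L': S3 → S5
read 'L': S5 → S5
read 'L': S5 → S5
read 'L': S5 → S5
read 'L': S5 → S5
read 'R': S5 → S0
read 'L': S0 → S1
read 'L': S1 → S6
read 'L': S6 → S6
read 'R': S6 → S4
read 'R': S4 → S0
read 'L': S0 → S1
read 'L': S1 → S6
read 'L': S6 → S6
read 'R': S6 → S4
read 'L': S4 → S5
read 'L': S5 → S5
read 'R': S5 → S0
read 'L': S0 → S1
read 'R': S1 → S1
read 'L': S1 → S6
read 'L': S6 → S6
read 'R': S6 → S4
read 'L': S4 → S5
read 'L': S5 → S5
End state S5 is accepting.

Yes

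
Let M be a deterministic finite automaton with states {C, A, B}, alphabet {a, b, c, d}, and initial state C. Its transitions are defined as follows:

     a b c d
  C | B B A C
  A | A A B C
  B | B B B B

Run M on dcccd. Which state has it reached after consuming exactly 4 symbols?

Trace: C -d-> C -c-> A -c-> B -c-> B
After 4 symbols: B.

B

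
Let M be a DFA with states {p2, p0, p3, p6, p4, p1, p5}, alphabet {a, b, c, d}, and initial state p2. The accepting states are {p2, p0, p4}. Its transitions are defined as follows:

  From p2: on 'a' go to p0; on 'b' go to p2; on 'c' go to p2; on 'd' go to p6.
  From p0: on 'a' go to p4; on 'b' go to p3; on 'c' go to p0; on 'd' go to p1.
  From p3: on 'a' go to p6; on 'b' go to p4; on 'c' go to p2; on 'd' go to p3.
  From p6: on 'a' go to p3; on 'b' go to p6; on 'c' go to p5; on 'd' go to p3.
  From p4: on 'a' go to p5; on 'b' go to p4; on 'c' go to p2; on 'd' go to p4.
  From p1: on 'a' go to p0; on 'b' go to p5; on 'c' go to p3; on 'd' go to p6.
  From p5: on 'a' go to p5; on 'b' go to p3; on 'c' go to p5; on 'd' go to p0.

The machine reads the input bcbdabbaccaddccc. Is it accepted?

Yes

Trace: p2 -b-> p2 -c-> p2 -b-> p2 -d-> p6 -a-> p3 -b-> p4 -b-> p4 -a-> p5 -c-> p5 -c-> p5 -a-> p5 -d-> p0 -d-> p1 -c-> p3 -c-> p2 -c-> p2
End state p2 is accepting.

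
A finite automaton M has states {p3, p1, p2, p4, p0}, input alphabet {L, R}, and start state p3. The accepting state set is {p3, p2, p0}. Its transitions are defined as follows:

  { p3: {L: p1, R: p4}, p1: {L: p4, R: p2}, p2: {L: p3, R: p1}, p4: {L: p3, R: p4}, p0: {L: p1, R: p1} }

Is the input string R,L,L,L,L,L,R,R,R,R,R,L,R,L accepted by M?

Yes

Trace: p3 -R-> p4 -L-> p3 -L-> p1 -L-> p4 -L-> p3 -L-> p1 -R-> p2 -R-> p1 -R-> p2 -R-> p1 -R-> p2 -L-> p3 -R-> p4 -L-> p3
End state p3 is accepting.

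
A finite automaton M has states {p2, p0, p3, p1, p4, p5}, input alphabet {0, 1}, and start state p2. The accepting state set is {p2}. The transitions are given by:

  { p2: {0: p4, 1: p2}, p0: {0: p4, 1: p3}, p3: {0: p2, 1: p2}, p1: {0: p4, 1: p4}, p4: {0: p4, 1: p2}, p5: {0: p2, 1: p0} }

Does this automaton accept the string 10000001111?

Yes

start at p2
read '1': p2 → p2
read '0': p2 → p4
read '0': p4 → p4
read '0': p4 → p4
read '0': p4 → p4
read '0': p4 → p4
read '0': p4 → p4
read '1': p4 → p2
read '1': p2 → p2
read '1': p2 → p2
read '1': p2 → p2
End state p2 is accepting.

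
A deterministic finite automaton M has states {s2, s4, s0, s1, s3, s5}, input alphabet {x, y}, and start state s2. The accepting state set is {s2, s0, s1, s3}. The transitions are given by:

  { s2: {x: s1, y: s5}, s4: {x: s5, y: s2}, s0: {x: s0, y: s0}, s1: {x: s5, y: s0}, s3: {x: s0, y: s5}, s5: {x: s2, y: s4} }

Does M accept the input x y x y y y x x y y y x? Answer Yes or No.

Yes

start at s2
read 'x': s2 → s1
read 'y': s1 → s0
read 'x': s0 → s0
read 'y': s0 → s0
read 'y': s0 → s0
read 'y': s0 → s0
read 'x': s0 → s0
read 'x': s0 → s0
read 'y': s0 → s0
read 'y': s0 → s0
read 'y': s0 → s0
read 'x': s0 → s0
End state s0 is accepting.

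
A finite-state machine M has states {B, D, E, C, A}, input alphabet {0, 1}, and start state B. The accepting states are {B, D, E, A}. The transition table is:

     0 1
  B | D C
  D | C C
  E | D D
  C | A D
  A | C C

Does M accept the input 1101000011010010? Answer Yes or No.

Trace: B -1-> C -1-> D -0-> C -1-> D -0-> C -0-> A -0-> C -0-> A -1-> C -1-> D -0-> C -1-> D -0-> C -0-> A -1-> C -0-> A
End state A is accepting.

Yes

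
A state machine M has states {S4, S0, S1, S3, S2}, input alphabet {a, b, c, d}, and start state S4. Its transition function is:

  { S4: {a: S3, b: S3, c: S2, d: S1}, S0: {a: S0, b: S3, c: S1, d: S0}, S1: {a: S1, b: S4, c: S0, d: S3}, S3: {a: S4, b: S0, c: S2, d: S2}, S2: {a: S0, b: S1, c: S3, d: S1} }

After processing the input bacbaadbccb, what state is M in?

S4 → S3 → S4 → S2 → S1 → S1 → S1 → S3 → S0 → S1 → S0 → S3

S3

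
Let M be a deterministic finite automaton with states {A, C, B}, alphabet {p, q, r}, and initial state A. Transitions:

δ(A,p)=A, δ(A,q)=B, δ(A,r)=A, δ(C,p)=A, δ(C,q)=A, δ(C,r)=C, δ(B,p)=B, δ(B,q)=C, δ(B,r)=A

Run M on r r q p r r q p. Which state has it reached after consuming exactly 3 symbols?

A → A → A → B
After 3 symbols: B.

B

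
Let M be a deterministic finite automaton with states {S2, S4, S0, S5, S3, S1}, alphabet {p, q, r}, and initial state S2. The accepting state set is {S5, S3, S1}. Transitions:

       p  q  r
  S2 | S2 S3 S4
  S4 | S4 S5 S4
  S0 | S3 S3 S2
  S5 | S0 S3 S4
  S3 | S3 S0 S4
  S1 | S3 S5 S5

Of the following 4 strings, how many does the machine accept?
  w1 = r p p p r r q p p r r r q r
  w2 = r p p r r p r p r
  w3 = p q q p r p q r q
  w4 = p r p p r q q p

2

w1: S2 → S4 → S4 → S4 → S4 → S4 → S4 → S5 → S0 → S3 → S4 → S4 → S4 → S5 → S4  → end S4, rejected
w2: S2 → S4 → S4 → S4 → S4 → S4 → S4 → S4 → S4 → S4  → end S4, rejected
w3: S2 → S2 → S3 → S0 → S3 → S4 → S4 → S5 → S4 → S5  → end S5, accepted
w4: S2 → S2 → S4 → S4 → S4 → S4 → S5 → S3 → S3  → end S3, accepted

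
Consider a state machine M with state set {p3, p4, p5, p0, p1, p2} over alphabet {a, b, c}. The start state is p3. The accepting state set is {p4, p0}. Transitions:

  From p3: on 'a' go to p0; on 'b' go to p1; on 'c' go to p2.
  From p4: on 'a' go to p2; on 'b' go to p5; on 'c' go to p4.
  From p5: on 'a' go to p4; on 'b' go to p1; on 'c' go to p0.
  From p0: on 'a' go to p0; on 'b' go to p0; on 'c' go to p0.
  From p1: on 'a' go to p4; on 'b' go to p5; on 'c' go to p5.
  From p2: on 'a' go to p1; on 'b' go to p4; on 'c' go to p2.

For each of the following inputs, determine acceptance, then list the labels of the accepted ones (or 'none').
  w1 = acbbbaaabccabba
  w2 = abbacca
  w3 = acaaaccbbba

w1: p3 → p0 → p0 → p0 → p0 → p0 → p0 → p0 → p0 → p0 → p0 → p0 → p0 → p0 → p0 → p0  → end p0, accepted
w2: p3 → p0 → p0 → p0 → p0 → p0 → p0 → p0  → end p0, accepted
w3: p3 → p0 → p0 → p0 → p0 → p0 → p0 → p0 → p0 → p0 → p0 → p0  → end p0, accepted

w1, w2, w3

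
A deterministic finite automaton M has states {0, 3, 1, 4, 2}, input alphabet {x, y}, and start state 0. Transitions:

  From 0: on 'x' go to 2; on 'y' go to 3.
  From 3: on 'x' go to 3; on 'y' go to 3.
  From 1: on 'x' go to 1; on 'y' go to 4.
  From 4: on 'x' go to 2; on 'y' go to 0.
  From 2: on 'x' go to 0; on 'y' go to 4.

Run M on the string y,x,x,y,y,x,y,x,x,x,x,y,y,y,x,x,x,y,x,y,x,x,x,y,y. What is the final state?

3

start at 0
read 'y': 0 → 3
read 'x': 3 → 3
read 'x': 3 → 3
read 'y': 3 → 3
read 'y': 3 → 3
read 'x': 3 → 3
read 'y': 3 → 3
read 'x': 3 → 3
read 'x': 3 → 3
read 'x': 3 → 3
read 'x': 3 → 3
read 'y': 3 → 3
read 'y': 3 → 3
read 'y': 3 → 3
read 'x': 3 → 3
read 'x': 3 → 3
read 'x': 3 → 3
read 'y': 3 → 3
read 'x': 3 → 3
read 'y': 3 → 3
read 'x': 3 → 3
read 'x': 3 → 3
read 'x': 3 → 3
read 'y': 3 → 3
read 'y': 3 → 3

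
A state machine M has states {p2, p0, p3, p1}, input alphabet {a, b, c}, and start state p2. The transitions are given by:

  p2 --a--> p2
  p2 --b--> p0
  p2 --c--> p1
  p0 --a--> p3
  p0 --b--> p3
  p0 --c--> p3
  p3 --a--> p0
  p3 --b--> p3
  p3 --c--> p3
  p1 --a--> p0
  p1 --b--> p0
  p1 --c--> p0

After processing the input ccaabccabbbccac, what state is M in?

p3

start at p2
read 'c': p2 → p1
read 'c': p1 → p0
read 'a': p0 → p3
read 'a': p3 → p0
read 'b': p0 → p3
read 'c': p3 → p3
read 'c': p3 → p3
read 'a': p3 → p0
read 'b': p0 → p3
read 'b': p3 → p3
read 'b': p3 → p3
read 'c': p3 → p3
read 'c': p3 → p3
read 'a': p3 → p0
read 'c': p0 → p3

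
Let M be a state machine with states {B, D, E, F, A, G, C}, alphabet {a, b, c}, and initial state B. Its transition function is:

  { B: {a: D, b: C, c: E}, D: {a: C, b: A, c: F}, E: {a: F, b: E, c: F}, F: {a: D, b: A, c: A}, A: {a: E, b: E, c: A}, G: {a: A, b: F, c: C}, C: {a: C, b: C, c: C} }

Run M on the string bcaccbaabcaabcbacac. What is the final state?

B → C → C → C → C → C → C → C → C → C → C → C → C → C → C → C → C → C → C → C

C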